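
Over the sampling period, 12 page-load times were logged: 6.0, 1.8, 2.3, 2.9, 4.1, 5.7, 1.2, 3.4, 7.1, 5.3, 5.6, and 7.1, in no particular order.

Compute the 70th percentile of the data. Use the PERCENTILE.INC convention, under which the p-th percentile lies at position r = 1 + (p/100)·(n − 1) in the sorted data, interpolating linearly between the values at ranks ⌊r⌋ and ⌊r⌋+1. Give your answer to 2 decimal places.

Sorted: 1.2, 1.8, 2.3, 2.9, 3.4, 4.1, 5.3, 5.6, 5.7, 6.0, 7.1, 7.1.
n = 12.
r = 1 + (70/100)·(12 − 1) = 1 + 7.7 = 8.7.
Rank 8 is 5.6 and rank 9 is 5.7.
Interpolate: 5.6 + 0.7·(5.7 − 5.6) = 5.6 + 0.7·0.1 = 5.67.

5.67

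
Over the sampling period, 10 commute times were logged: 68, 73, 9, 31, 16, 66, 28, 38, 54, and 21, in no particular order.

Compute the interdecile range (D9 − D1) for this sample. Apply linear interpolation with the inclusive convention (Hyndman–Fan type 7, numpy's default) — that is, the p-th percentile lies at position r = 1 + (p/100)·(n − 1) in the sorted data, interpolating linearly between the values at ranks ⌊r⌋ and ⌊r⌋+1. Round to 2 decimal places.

Sorted: 9, 16, 21, 28, 31, 38, 54, 66, 68, 73.
n = 10.
P10: r = 1.9; ranks 1–2 are 9, 16; interpolating gives 15.3.
P90: r = 9.1; ranks 9–10 are 68, 73; interpolating gives 68.5.
Difference: 68.5 − 15.3 = 53.2.

53.20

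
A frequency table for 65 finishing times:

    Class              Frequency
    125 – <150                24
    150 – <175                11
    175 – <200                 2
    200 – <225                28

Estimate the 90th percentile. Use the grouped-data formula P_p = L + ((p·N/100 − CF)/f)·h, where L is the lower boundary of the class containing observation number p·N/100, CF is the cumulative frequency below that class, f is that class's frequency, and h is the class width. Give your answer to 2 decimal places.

219.20

N = 65; target position k = 90/100 · 65 = 58.5.
Cumulative frequencies: 24, 35, 37, 65.
Observation 58.5 falls in the class 200 – <225.
L = 200, CF = 37, f = 28, h = 25.
P90 = 200 + ((58.5 − 37)/28)·25 = 200 + 19.1964 = 219.196.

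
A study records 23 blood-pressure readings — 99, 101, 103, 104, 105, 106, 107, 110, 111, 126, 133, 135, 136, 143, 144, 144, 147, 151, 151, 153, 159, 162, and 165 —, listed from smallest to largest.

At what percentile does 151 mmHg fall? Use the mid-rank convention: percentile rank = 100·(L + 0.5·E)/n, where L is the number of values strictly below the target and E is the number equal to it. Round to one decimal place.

78.3

Count below 151: L = 17; count equal: E = 2; n = 23.
Percentile rank = 100·(17 + 0.5·2)/23 = 100·18/23 = 78.26.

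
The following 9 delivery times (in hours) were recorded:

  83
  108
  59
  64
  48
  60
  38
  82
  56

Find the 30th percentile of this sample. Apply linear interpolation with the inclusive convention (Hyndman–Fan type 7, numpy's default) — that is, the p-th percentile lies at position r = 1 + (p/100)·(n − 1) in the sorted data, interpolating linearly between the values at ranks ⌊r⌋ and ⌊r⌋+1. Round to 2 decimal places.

Sorted: 38, 48, 56, 59, 60, 64, 82, 83, 108.
n = 9.
r = 1 + (30/100)·(9 − 1) = 1 + 2.4 = 3.4.
Rank 3 is 56 and rank 4 is 59.
Interpolate: 56 + 0.4·(59 − 56) = 56 + 0.4·3 = 57.2.

57.20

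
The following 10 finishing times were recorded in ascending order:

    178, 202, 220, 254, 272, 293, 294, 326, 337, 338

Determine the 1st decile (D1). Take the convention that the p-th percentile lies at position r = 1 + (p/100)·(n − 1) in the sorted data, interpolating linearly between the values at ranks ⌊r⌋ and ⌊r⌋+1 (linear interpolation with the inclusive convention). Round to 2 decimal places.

199.60

n = 10.
r = 1 + (10/100)·(10 − 1) = 1 + 0.9 = 1.9.
Rank 1 is 178 and rank 2 is 202.
Interpolate: 178 + 0.9·(202 − 178) = 178 + 0.9·24 = 199.6.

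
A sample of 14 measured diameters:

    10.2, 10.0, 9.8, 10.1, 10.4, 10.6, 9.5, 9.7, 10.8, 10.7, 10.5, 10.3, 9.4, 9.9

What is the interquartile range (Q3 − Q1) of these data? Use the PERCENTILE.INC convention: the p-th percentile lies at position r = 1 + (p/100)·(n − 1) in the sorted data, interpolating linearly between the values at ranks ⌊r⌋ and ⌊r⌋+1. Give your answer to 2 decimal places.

Sorted: 9.4, 9.5, 9.7, 9.8, 9.9, 10.0, 10.1, 10.2, 10.3, 10.4, 10.5, 10.6, 10.7, 10.8.
n = 14.
P25: r = 4.25; ranks 4–5 are 9.8, 9.9; interpolating gives 9.825.
P75: r = 10.75; ranks 10–11 are 10.4, 10.5; interpolating gives 10.475.
Difference: 10.475 − 9.825 = 0.65.

0.65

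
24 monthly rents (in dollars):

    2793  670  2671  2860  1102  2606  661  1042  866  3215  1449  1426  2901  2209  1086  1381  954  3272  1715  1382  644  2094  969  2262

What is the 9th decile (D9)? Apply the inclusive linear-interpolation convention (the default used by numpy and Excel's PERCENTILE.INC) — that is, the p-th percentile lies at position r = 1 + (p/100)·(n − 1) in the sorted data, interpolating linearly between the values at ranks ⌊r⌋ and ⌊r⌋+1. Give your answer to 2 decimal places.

Sorted: 644, 661, 670, 866, 954, 969, 1042, 1086, 1102, 1381, 1382, 1426, 1449, 1715, 2094, 2209, 2262, 2606, 2671, 2793, 2860, 2901, 3215, 3272.
n = 24.
r = 1 + (90/100)·(24 − 1) = 1 + 20.7 = 21.7.
Rank 21 is 2860 and rank 22 is 2901.
Interpolate: 2860 + 0.7·(2901 − 2860) = 2860 + 0.7·41 = 2888.7.

2888.70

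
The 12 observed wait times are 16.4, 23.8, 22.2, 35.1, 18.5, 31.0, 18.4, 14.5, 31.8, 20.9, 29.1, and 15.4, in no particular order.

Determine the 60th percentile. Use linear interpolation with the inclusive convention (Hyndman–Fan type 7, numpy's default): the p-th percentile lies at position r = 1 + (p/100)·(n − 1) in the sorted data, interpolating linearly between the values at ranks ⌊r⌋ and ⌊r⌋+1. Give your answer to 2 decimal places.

Sorted: 14.5, 15.4, 16.4, 18.4, 18.5, 20.9, 22.2, 23.8, 29.1, 31.0, 31.8, 35.1.
n = 12.
r = 1 + (60/100)·(12 − 1) = 1 + 6.6 = 7.6.
Rank 7 is 22.2 and rank 8 is 23.8.
Interpolate: 22.2 + 0.6·(23.8 − 22.2) = 22.2 + 0.6·1.6 = 23.16.

23.16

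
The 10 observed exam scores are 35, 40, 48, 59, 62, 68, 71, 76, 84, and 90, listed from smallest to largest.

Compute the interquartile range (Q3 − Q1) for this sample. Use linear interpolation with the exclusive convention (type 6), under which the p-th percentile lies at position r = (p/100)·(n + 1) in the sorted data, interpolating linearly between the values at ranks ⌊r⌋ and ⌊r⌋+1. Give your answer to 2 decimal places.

n = 10.
P25: r = 2.75; ranks 2–3 are 40, 48; interpolating gives 46.
P75: r = 8.25; ranks 8–9 are 76, 84; interpolating gives 78.
Difference: 78 − 46 = 32.

32.00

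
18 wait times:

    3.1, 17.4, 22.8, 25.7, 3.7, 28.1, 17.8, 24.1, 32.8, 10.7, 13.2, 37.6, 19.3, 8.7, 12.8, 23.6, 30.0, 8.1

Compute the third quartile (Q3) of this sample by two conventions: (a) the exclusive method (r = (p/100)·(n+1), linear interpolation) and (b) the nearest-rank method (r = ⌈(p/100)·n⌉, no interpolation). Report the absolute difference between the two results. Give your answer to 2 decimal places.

Sorted: 3.1, 3.7, 8.1, 8.7, 10.7, 12.8, 13.2, 17.4, 17.8, 19.3, 22.8, 23.6, 24.1, 25.7, 28.1, 30.0, 32.8, 37.6.
n = 18.
(a) r = 14.25; between ranks 14 (25.7) and 15 (28.1): 26.3.
(b) the nearest-rank method: rank 14 → 25.7.
|26.3 − 25.7| = 0.6.

0.60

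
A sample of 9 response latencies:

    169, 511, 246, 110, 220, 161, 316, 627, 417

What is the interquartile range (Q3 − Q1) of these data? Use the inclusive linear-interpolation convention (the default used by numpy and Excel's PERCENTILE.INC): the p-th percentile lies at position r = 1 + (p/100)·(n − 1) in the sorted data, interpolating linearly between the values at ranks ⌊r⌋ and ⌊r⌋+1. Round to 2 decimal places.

Sorted: 110, 161, 169, 220, 246, 316, 417, 511, 627.
n = 9.
P25: r = 3 (integer) → 169.
P75: r = 7 (integer) → 417.
Difference: 417 − 169 = 248.

248.00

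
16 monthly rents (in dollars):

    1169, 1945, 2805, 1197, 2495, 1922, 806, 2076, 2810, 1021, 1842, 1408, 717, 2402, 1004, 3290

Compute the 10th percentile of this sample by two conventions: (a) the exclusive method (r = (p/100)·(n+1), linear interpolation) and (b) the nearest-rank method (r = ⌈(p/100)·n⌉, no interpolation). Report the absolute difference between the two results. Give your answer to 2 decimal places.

Sorted: 717, 806, 1004, 1021, 1169, 1197, 1408, 1842, 1922, 1945, 2076, 2402, 2495, 2805, 2810, 3290.
n = 16.
(a) r = 1.7; between ranks 1 (717) and 2 (806): 779.3.
(b) the nearest-rank method: rank 2 → 806.
|779.3 − 806| = 26.7.

26.70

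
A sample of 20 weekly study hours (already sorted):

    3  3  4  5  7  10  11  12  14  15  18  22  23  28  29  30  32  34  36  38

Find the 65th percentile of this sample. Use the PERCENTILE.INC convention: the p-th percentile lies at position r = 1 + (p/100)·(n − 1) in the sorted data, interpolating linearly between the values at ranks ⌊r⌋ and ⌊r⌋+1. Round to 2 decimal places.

n = 20.
r = 1 + (65/100)·(20 − 1) = 1 + 12.35 = 13.35.
Rank 13 is 23 and rank 14 is 28.
Interpolate: 23 + 0.35·(28 − 23) = 23 + 0.35·5 = 24.75.

24.75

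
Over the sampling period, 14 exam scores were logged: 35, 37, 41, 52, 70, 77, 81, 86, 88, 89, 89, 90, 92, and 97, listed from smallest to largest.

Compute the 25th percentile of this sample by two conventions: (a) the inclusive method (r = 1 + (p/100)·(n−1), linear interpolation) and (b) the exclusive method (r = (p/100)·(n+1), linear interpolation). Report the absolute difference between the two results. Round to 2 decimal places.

7.25

n = 14.
(a) r = 4.25; between ranks 4 (52) and 5 (70): 56.5.
(b) r = 3.75; between ranks 3 (41) and 4 (52): 49.25.
|56.5 − 49.25| = 7.25.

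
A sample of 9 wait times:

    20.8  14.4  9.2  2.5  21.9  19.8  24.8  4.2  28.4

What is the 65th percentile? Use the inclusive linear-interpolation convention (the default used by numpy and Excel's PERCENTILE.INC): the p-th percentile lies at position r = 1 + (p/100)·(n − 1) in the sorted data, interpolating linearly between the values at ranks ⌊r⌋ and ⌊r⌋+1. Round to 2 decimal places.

Sorted: 2.5, 4.2, 9.2, 14.4, 19.8, 20.8, 21.9, 24.8, 28.4.
n = 9.
r = 1 + (65/100)·(9 − 1) = 1 + 5.2 = 6.2.
Rank 6 is 20.8 and rank 7 is 21.9.
Interpolate: 20.8 + 0.2·(21.9 − 20.8) = 20.8 + 0.2·1.1 = 21.02.

21.02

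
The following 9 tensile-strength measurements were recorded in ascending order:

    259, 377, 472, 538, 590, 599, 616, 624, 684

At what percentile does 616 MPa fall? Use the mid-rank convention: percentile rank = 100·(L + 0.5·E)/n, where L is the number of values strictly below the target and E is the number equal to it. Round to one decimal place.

72.2

Count below 616: L = 6; count equal: E = 1; n = 9.
Percentile rank = 100·(6 + 0.5·1)/9 = 100·6.5/9 = 72.22.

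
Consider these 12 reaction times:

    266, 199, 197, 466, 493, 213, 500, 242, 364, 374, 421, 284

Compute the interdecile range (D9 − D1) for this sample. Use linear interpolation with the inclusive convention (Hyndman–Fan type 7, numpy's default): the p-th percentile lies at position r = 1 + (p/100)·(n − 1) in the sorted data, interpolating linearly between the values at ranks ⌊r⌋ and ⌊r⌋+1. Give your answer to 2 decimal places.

289.90

Sorted: 197, 199, 213, 242, 266, 284, 364, 374, 421, 466, 493, 500.
n = 12.
P10: r = 2.1; ranks 2–3 are 199, 213; interpolating gives 200.4.
P90: r = 10.9; ranks 10–11 are 466, 493; interpolating gives 490.3.
Difference: 490.3 − 200.4 = 289.9.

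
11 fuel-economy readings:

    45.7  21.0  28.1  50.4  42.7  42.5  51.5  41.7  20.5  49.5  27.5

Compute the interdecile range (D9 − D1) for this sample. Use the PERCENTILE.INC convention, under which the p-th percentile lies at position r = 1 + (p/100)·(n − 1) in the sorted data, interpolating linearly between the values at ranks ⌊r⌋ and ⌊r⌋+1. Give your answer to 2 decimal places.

29.40

Sorted: 20.5, 21.0, 27.5, 28.1, 41.7, 42.5, 42.7, 45.7, 49.5, 50.4, 51.5.
n = 11.
P10: r = 2 (integer) → 21.
P90: r = 10 (integer) → 50.4.
Difference: 50.4 − 21 = 29.4.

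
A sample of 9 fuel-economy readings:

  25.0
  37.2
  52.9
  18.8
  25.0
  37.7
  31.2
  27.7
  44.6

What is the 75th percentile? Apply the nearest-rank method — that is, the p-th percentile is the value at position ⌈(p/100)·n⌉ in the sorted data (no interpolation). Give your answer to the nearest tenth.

Sorted: 18.8, 25.0, 25.0, 27.7, 31.2, 37.2, 37.7, 44.6, 52.9.
n = 9.
Position = ⌈75/100 · 9⌉ = ⌈6.75⌉ = 7.
The value at rank 7 is 37.7.

37.7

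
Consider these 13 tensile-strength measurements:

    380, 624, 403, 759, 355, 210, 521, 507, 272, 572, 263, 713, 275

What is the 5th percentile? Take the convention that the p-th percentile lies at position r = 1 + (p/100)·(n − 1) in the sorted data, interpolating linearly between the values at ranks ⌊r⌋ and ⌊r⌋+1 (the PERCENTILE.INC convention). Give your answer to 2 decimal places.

Sorted: 210, 263, 272, 275, 355, 380, 403, 507, 521, 572, 624, 713, 759.
n = 13.
r = 1 + (5/100)·(13 − 1) = 1 + 0.6 = 1.6.
Rank 1 is 210 and rank 2 is 263.
Interpolate: 210 + 0.6·(263 − 210) = 210 + 0.6·53 = 241.8.

241.80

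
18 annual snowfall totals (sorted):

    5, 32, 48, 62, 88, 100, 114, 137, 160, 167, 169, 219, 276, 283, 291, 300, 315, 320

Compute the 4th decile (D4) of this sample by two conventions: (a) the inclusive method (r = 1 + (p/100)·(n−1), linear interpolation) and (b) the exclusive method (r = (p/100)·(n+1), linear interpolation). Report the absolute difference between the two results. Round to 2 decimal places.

n = 18.
(a) r = 7.8; between ranks 7 (114) and 8 (137): 132.4.
(b) r = 7.6; between ranks 7 (114) and 8 (137): 127.8.
|132.4 − 127.8| = 4.6.

4.60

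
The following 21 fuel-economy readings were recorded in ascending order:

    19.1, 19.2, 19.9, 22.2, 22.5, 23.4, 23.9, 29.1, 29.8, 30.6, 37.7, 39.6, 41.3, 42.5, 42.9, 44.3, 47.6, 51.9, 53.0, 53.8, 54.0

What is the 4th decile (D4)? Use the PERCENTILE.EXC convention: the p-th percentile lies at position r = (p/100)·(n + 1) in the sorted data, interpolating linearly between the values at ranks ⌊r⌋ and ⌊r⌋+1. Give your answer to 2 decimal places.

29.66

n = 21.
r = (40/100)·(21 + 1) = 8.8.
Rank 8 is 29.1 and rank 9 is 29.8.
Interpolate: 29.1 + 0.8·(29.8 − 29.1) = 29.1 + 0.8·0.7 = 29.66.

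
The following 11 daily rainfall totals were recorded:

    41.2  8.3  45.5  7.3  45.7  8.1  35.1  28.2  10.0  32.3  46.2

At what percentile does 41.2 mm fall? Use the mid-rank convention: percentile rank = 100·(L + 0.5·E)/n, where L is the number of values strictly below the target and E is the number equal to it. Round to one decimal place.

68.2

Sorted: 7.3, 8.1, 8.3, 10.0, 28.2, 32.3, 35.1, 41.2, 45.5, 45.7, 46.2.
Count below 41.2: L = 7; count equal: E = 1; n = 11.
Percentile rank = 100·(7 + 0.5·1)/11 = 100·7.5/11 = 68.18.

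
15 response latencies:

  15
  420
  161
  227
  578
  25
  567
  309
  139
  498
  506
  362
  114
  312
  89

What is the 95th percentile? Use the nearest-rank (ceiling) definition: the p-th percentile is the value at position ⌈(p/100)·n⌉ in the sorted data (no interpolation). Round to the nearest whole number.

Sorted: 15, 25, 89, 114, 139, 161, 227, 309, 312, 362, 420, 498, 506, 567, 578.
n = 15.
Position = ⌈95/100 · 15⌉ = ⌈14.25⌉ = 15.
The value at rank 15 is 578.

578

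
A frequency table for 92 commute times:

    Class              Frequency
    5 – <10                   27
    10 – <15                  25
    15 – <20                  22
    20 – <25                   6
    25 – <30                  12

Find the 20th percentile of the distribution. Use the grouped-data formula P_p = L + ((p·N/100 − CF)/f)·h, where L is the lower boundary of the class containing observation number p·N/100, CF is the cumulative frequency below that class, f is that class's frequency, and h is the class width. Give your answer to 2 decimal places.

8.41

N = 92; target position k = 20/100 · 92 = 18.4.
Cumulative frequencies: 27, 52, 74, 80, 92.
Observation 18.4 falls in the class 5 – <10.
L = 5, CF = 0, f = 27, h = 5.
P20 = 5 + ((18.4 − 0)/27)·5 = 5 + 3.40741 = 8.40741.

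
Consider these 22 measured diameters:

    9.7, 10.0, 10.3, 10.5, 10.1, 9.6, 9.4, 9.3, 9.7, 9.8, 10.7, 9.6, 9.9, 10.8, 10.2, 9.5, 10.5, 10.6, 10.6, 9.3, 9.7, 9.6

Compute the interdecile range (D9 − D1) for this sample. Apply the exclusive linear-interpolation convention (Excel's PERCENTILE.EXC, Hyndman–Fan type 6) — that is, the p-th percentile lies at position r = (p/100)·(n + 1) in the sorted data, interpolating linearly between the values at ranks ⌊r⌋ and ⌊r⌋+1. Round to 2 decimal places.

Sorted: 9.3, 9.3, 9.4, 9.5, 9.6, 9.6, 9.6, 9.7, 9.7, 9.7, 9.8, 9.9, 10.0, 10.1, 10.2, 10.3, 10.5, 10.5, 10.6, 10.6, 10.7, 10.8.
n = 22.
P10: r = 2.3; ranks 2–3 are 9.3, 9.4; interpolating gives 9.33.
P90: r = 20.7; ranks 20–21 are 10.6, 10.7; interpolating gives 10.67.
Difference: 10.67 − 9.33 = 1.34.

1.34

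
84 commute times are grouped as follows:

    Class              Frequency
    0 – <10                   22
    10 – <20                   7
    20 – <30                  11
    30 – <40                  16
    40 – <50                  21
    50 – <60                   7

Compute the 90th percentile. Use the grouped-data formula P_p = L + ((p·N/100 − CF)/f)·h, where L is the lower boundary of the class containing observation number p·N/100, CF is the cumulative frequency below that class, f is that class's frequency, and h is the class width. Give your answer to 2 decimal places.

49.33

N = 84; target position k = 90/100 · 84 = 75.6.
Cumulative frequencies: 22, 29, 40, 56, 77, 84.
Observation 75.6 falls in the class 40 – <50.
L = 40, CF = 56, f = 21, h = 10.
P90 = 40 + ((75.6 − 56)/21)·10 = 40 + 9.33333 = 49.3333.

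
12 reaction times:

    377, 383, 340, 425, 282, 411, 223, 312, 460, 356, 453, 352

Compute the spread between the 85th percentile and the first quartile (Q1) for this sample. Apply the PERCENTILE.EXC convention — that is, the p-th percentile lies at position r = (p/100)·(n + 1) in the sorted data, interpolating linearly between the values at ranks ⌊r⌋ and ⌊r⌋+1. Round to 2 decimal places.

134.35

Sorted: 223, 282, 312, 340, 352, 356, 377, 383, 411, 425, 453, 460.
n = 12.
P25: r = 3.25; ranks 3–4 are 312, 340; interpolating gives 319.
P85: r = 11.05; ranks 11–12 are 453, 460; interpolating gives 453.35.
Difference: 453.35 − 319 = 134.35.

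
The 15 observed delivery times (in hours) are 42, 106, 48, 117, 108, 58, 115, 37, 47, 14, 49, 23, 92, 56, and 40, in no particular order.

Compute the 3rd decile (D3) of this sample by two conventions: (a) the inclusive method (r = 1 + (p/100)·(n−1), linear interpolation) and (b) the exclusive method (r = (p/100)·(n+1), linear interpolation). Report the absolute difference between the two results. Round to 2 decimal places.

1.40

Sorted: 14, 23, 37, 40, 42, 47, 48, 49, 56, 58, 92, 106, 108, 115, 117.
n = 15.
(a) r = 5.2; between ranks 5 (42) and 6 (47): 43.
(b) r = 4.8; between ranks 4 (40) and 5 (42): 41.6.
|43 − 41.6| = 1.4.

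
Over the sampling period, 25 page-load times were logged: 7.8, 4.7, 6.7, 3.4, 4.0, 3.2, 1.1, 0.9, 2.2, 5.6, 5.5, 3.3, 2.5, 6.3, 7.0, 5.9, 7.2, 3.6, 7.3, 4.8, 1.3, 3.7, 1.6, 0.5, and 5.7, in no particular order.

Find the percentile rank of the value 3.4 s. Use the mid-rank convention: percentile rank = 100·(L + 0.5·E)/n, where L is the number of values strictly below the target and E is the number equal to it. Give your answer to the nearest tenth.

38.0

Sorted: 0.5, 0.9, 1.1, 1.3, 1.6, 2.2, 2.5, 3.2, 3.3, 3.4, 3.6, 3.7, 4.0, 4.7, 4.8, 5.5, 5.6, 5.7, 5.9, 6.3, 6.7, 7.0, 7.2, 7.3, 7.8.
Count below 3.4: L = 9; count equal: E = 1; n = 25.
Percentile rank = 100·(9 + 0.5·1)/25 = 100·9.5/25 = 38.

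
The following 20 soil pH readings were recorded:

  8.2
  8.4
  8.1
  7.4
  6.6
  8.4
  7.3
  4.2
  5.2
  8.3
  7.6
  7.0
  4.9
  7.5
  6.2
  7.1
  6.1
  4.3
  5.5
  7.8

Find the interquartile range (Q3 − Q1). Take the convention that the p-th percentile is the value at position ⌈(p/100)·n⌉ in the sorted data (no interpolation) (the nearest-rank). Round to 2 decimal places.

Sorted: 4.2, 4.3, 4.9, 5.2, 5.5, 6.1, 6.2, 6.6, 7.0, 7.1, 7.3, 7.4, 7.5, 7.6, 7.8, 8.1, 8.2, 8.3, 8.4, 8.4.
n = 20.
P25: rank ⌈25/100·20⌉ = 5 → 5.5.
P75: rank ⌈75/100·20⌉ = 15 → 7.8.
Difference: 7.8 − 5.5 = 2.3.

2.30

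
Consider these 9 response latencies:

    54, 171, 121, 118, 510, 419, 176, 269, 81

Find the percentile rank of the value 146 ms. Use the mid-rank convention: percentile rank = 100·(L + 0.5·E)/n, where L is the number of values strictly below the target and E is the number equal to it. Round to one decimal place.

44.4

Sorted: 54, 81, 118, 121, 171, 176, 269, 419, 510.
Count below 146: L = 4; count equal: E = 0; n = 9.
Percentile rank = 100·(4 + 0.5·0)/9 = 100·4/9 = 44.44.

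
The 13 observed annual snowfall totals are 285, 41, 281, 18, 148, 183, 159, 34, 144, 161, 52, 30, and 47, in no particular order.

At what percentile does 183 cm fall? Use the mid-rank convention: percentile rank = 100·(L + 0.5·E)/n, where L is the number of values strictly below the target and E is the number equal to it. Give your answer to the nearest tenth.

Sorted: 18, 30, 34, 41, 47, 52, 144, 148, 159, 161, 183, 281, 285.
Count below 183: L = 10; count equal: E = 1; n = 13.
Percentile rank = 100·(10 + 0.5·1)/13 = 100·10.5/13 = 80.77.

80.8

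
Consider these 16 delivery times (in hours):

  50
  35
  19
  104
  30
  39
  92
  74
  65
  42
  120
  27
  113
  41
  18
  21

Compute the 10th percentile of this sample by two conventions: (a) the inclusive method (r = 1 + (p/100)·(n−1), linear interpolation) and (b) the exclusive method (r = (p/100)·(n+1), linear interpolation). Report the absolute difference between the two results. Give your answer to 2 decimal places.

1.30

Sorted: 18, 19, 21, 27, 30, 35, 39, 41, 42, 50, 65, 74, 92, 104, 113, 120.
n = 16.
(a) r = 2.5; between ranks 2 (19) and 3 (21): 20.
(b) r = 1.7; between ranks 1 (18) and 2 (19): 18.7.
|20 − 18.7| = 1.3.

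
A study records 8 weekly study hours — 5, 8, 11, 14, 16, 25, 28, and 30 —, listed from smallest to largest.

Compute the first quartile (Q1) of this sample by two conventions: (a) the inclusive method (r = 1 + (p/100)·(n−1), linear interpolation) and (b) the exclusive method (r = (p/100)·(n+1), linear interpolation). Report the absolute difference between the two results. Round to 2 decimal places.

n = 8.
(a) r = 2.75; between ranks 2 (8) and 3 (11): 10.25.
(b) r = 2.25; between ranks 2 (8) and 3 (11): 8.75.
|10.25 − 8.75| = 1.5.

1.50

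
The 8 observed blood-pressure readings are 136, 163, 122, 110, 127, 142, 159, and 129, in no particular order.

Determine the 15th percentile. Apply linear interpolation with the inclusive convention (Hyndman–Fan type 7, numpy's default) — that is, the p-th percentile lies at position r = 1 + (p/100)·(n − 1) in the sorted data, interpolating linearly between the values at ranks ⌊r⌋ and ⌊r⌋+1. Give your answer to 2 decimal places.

122.25

Sorted: 110, 122, 127, 129, 136, 142, 159, 163.
n = 8.
r = 1 + (15/100)·(8 − 1) = 1 + 1.05 = 2.05.
Rank 2 is 122 and rank 3 is 127.
Interpolate: 122 + 0.05·(127 − 122) = 122 + 0.05·5 = 122.25.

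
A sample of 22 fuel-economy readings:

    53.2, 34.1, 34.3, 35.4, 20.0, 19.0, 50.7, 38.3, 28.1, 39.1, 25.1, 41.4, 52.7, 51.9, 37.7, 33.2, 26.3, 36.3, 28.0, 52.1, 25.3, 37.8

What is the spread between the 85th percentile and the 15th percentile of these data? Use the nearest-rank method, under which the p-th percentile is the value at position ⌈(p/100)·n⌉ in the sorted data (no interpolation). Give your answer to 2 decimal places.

26.60

Sorted: 19.0, 20.0, 25.1, 25.3, 26.3, 28.0, 28.1, 33.2, 34.1, 34.3, 35.4, 36.3, 37.7, 37.8, 38.3, 39.1, 41.4, 50.7, 51.9, 52.1, 52.7, 53.2.
n = 22.
P15: rank ⌈15/100·22⌉ = 4 → 25.3.
P85: rank ⌈85/100·22⌉ = 19 → 51.9.
Difference: 51.9 − 25.3 = 26.6.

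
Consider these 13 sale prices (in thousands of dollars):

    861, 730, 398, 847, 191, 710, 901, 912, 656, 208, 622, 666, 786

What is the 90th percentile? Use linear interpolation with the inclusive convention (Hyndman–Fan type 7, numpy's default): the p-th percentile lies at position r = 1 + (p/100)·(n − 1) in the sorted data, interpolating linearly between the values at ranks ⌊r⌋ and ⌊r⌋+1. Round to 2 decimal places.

Sorted: 191, 208, 398, 622, 656, 666, 710, 730, 786, 847, 861, 901, 912.
n = 13.
r = 1 + (90/100)·(13 − 1) = 1 + 10.8 = 11.8.
Rank 11 is 861 and rank 12 is 901.
Interpolate: 861 + 0.8·(901 − 861) = 861 + 0.8·40 = 893.

893.00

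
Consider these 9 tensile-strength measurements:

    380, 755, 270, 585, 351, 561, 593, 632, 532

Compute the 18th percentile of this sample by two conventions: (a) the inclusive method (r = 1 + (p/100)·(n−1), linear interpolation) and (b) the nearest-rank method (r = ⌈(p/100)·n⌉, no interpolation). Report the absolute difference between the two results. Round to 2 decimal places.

12.76

Sorted: 270, 351, 380, 532, 561, 585, 593, 632, 755.
n = 9.
(a) r = 2.44; between ranks 2 (351) and 3 (380): 363.76.
(b) the nearest-rank method: rank 2 → 351.
|363.76 − 351| = 12.76.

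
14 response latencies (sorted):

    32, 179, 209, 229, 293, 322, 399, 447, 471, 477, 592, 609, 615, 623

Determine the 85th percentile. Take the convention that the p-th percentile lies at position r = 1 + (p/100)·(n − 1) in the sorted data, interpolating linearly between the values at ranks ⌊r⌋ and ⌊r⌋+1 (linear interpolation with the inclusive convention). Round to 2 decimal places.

n = 14.
r = 1 + (85/100)·(14 − 1) = 1 + 11.05 = 12.05.
Rank 12 is 609 and rank 13 is 615.
Interpolate: 609 + 0.05·(615 − 609) = 609 + 0.05·6 = 609.3.

609.30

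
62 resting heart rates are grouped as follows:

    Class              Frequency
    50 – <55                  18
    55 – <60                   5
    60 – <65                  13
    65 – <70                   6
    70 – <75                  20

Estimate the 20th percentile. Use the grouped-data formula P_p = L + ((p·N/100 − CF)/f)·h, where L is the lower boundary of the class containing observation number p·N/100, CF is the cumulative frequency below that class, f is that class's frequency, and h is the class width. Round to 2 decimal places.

N = 62; target position k = 20/100 · 62 = 12.4.
Cumulative frequencies: 18, 23, 36, 42, 62.
Observation 12.4 falls in the class 50 – <55.
L = 50, CF = 0, f = 18, h = 5.
P20 = 50 + ((12.4 − 0)/18)·5 = 50 + 3.44444 = 53.4444.

53.44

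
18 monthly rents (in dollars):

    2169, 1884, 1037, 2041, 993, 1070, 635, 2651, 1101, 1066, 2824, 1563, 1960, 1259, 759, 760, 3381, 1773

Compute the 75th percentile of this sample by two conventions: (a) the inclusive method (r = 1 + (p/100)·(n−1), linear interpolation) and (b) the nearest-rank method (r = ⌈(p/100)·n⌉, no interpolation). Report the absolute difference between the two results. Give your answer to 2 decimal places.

Sorted: 635, 759, 760, 993, 1037, 1066, 1070, 1101, 1259, 1563, 1773, 1884, 1960, 2041, 2169, 2651, 2824, 3381.
n = 18.
(a) r = 13.75; between ranks 13 (1960) and 14 (2041): 2020.75.
(b) the nearest-rank method: rank 14 → 2041.
|2020.75 − 2041| = 20.25.

20.25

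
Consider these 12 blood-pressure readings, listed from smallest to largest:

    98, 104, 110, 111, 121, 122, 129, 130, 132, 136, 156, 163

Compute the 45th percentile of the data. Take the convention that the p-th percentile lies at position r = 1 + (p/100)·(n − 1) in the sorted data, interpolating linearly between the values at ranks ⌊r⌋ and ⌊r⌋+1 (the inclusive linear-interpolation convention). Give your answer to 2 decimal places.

121.95

n = 12.
r = 1 + (45/100)·(12 − 1) = 1 + 4.95 = 5.95.
Rank 5 is 121 and rank 6 is 122.
Interpolate: 121 + 0.95·(122 − 121) = 121 + 0.95·1 = 121.95.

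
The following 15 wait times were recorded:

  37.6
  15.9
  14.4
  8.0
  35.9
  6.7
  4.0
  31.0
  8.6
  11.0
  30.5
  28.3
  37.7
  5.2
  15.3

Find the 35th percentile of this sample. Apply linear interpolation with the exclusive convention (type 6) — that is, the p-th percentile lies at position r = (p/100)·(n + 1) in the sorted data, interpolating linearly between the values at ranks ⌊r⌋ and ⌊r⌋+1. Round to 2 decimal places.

10.04

Sorted: 4.0, 5.2, 6.7, 8.0, 8.6, 11.0, 14.4, 15.3, 15.9, 28.3, 30.5, 31.0, 35.9, 37.6, 37.7.
n = 15.
r = (35/100)·(15 + 1) = 5.6.
Rank 5 is 8.6 and rank 6 is 11.0.
Interpolate: 8.6 + 0.6·(11.0 − 8.6) = 8.6 + 0.6·2.4 = 10.04.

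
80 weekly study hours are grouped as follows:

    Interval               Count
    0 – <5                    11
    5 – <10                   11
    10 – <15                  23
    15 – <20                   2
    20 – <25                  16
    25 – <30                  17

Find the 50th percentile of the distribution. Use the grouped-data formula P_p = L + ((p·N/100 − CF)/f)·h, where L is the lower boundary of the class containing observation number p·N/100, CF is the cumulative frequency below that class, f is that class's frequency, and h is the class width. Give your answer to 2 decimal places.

13.91

N = 80; target position k = 50/100 · 80 = 40.
Cumulative frequencies: 11, 22, 45, 47, 63, 80.
Observation 40 falls in the class 10 – <15.
L = 10, CF = 22, f = 23, h = 5.
P50 = 10 + ((40 − 22)/23)·5 = 10 + 3.91304 = 13.913.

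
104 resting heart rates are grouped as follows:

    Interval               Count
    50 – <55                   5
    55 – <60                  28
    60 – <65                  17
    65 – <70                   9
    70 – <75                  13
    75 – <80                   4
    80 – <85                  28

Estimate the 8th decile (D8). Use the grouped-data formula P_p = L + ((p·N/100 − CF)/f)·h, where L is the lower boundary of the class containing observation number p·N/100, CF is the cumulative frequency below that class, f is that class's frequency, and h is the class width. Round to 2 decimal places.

81.29

N = 104; target position k = 80/100 · 104 = 83.2.
Cumulative frequencies: 5, 33, 50, 59, 72, 76, 104.
Observation 83.2 falls in the class 80 – <85.
L = 80, CF = 76, f = 28, h = 5.
P80 = 80 + ((83.2 − 76)/28)·5 = 80 + 1.28571 = 81.2857.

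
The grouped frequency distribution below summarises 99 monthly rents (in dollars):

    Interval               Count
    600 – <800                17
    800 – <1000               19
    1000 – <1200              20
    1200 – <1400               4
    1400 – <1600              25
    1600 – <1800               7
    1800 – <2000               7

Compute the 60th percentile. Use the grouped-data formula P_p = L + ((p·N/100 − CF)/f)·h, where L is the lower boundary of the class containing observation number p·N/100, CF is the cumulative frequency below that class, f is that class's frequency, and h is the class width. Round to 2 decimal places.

1370.00

N = 99; target position k = 60/100 · 99 = 59.4.
Cumulative frequencies: 17, 36, 56, 60, 85, 92, 99.
Observation 59.4 falls in the class 1200 – <1400.
L = 1200, CF = 56, f = 4, h = 200.
P60 = 1200 + ((59.4 − 56)/4)·200 = 1200 + 170 = 1370.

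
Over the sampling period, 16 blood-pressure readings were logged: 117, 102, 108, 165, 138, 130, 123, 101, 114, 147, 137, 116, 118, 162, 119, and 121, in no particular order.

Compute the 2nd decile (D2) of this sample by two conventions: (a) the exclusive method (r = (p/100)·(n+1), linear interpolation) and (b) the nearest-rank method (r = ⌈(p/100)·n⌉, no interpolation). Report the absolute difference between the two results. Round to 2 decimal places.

Sorted: 101, 102, 108, 114, 116, 117, 118, 119, 121, 123, 130, 137, 138, 147, 162, 165.
n = 16.
(a) r = 3.4; between ranks 3 (108) and 4 (114): 110.4.
(b) the nearest-rank method: rank 4 → 114.
|110.4 − 114| = 3.6.

3.60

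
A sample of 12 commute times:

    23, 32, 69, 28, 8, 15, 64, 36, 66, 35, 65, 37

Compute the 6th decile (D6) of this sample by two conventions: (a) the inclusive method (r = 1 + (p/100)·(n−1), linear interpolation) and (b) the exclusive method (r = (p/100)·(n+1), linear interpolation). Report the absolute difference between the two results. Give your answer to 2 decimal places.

0.20

Sorted: 8, 15, 23, 28, 32, 35, 36, 37, 64, 65, 66, 69.
n = 12.
(a) r = 7.6; between ranks 7 (36) and 8 (37): 36.6.
(b) r = 7.8; between ranks 7 (36) and 8 (37): 36.8.
|36.6 − 36.8| = 0.2.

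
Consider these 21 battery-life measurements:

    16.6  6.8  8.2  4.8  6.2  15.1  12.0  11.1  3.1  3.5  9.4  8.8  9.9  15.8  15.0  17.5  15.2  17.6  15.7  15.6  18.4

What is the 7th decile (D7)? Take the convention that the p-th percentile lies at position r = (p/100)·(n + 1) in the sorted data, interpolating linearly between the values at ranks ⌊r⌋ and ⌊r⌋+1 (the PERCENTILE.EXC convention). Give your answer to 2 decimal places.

Sorted: 3.1, 3.5, 4.8, 6.2, 6.8, 8.2, 8.8, 9.4, 9.9, 11.1, 12.0, 15.0, 15.1, 15.2, 15.6, 15.7, 15.8, 16.6, 17.5, 17.6, 18.4.
n = 21.
r = (70/100)·(21 + 1) = 15.4.
Rank 15 is 15.6 and rank 16 is 15.7.
Interpolate: 15.6 + 0.4·(15.7 − 15.6) = 15.6 + 0.4·0.1 = 15.64.

15.64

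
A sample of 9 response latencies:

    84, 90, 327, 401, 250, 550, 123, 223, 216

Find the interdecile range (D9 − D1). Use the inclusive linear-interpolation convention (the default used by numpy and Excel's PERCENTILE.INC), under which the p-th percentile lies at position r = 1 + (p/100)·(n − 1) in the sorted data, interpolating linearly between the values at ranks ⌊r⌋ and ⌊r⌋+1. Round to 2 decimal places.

342.00

Sorted: 84, 90, 123, 216, 223, 250, 327, 401, 550.
n = 9.
P10: r = 1.8; ranks 1–2 are 84, 90; interpolating gives 88.8.
P90: r = 8.2; ranks 8–9 are 401, 550; interpolating gives 430.8.
Difference: 430.8 − 88.8 = 342.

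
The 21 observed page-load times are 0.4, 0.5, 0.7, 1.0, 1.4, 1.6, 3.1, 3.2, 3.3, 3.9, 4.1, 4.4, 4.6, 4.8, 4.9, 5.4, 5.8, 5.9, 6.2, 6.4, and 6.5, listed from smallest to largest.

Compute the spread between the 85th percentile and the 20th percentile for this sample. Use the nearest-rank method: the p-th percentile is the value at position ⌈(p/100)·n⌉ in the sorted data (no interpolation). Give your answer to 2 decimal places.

n = 21.
P20: rank ⌈20/100·21⌉ = 5 → 1.4.
P85: rank ⌈85/100·21⌉ = 18 → 5.9.
Difference: 5.9 − 1.4 = 4.5.

4.50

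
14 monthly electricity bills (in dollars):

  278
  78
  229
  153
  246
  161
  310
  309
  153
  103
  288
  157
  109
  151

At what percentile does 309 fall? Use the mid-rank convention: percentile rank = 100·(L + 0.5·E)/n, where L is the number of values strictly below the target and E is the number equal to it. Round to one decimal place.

Sorted: 78, 103, 109, 151, 153, 153, 157, 161, 229, 246, 278, 288, 309, 310.
Count below 309: L = 12; count equal: E = 1; n = 14.
Percentile rank = 100·(12 + 0.5·1)/14 = 100·12.5/14 = 89.29.

89.3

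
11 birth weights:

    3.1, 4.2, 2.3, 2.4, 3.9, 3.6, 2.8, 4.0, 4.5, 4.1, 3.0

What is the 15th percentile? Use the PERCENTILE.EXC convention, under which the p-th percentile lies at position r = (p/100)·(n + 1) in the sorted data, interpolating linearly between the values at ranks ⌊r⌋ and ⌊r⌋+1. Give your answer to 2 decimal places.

2.38

Sorted: 2.3, 2.4, 2.8, 3.0, 3.1, 3.6, 3.9, 4.0, 4.1, 4.2, 4.5.
n = 11.
r = (15/100)·(11 + 1) = 1.8.
Rank 1 is 2.3 and rank 2 is 2.4.
Interpolate: 2.3 + 0.8·(2.4 − 2.3) = 2.3 + 0.8·0.1 = 2.38.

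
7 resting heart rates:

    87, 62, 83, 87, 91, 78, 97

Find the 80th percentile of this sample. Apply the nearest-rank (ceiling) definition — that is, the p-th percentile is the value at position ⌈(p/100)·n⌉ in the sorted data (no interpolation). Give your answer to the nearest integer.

Sorted: 62, 78, 83, 87, 87, 91, 97.
n = 7.
Position = ⌈80/100 · 7⌉ = ⌈5.6⌉ = 6.
The value at rank 6 is 91.

91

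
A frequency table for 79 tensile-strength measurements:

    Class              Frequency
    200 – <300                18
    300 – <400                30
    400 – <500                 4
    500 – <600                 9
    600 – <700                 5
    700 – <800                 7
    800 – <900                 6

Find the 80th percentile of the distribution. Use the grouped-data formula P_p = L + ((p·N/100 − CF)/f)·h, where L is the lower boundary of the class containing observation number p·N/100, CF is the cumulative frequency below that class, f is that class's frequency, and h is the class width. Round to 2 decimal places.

N = 79; target position k = 80/100 · 79 = 63.2.
Cumulative frequencies: 18, 48, 52, 61, 66, 73, 79.
Observation 63.2 falls in the class 600 – <700.
L = 600, CF = 61, f = 5, h = 100.
P80 = 600 + ((63.2 − 61)/5)·100 = 600 + 44 = 644.

644.00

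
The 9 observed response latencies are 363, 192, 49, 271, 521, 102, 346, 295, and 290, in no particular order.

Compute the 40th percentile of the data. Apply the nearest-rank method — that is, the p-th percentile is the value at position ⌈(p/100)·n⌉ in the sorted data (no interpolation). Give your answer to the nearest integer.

Sorted: 49, 102, 192, 271, 290, 295, 346, 363, 521.
n = 9.
Position = ⌈40/100 · 9⌉ = ⌈3.6⌉ = 4.
The value at rank 4 is 271.

271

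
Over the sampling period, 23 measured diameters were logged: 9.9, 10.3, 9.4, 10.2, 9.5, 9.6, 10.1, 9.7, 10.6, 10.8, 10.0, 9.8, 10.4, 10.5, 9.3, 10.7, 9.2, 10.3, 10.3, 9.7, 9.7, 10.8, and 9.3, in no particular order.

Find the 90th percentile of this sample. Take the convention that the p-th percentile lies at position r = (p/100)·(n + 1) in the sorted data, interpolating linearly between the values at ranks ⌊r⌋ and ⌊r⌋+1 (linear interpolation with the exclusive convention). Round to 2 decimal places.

Sorted: 9.2, 9.3, 9.3, 9.4, 9.5, 9.6, 9.7, 9.7, 9.7, 9.8, 9.9, 10.0, 10.1, 10.2, 10.3, 10.3, 10.3, 10.4, 10.5, 10.6, 10.7, 10.8, 10.8.
n = 23.
r = (90/100)·(23 + 1) = 21.6.
Rank 21 is 10.7 and rank 22 is 10.8.
Interpolate: 10.7 + 0.6·(10.8 − 10.7) = 10.7 + 0.6·0.1 = 10.76.

10.76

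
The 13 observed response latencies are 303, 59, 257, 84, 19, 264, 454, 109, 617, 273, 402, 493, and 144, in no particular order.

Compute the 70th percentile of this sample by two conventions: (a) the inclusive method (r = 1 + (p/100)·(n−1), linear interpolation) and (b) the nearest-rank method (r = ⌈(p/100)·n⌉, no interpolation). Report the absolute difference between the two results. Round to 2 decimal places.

Sorted: 19, 59, 84, 109, 144, 257, 264, 273, 303, 402, 454, 493, 617.
n = 13.
(a) r = 9.4; between ranks 9 (303) and 10 (402): 342.6.
(b) the nearest-rank method: rank 10 → 402.
|342.6 − 402| = 59.4.

59.40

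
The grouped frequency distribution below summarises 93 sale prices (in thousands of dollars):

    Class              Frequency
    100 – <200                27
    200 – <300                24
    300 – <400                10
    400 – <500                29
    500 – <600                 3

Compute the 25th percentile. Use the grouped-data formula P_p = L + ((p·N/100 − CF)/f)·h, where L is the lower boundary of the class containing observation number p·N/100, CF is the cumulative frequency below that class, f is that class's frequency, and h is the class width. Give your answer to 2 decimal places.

186.11

N = 93; target position k = 25/100 · 93 = 23.25.
Cumulative frequencies: 27, 51, 61, 90, 93.
Observation 23.25 falls in the class 100 – <200.
L = 100, CF = 0, f = 27, h = 100.
P25 = 100 + ((23.25 − 0)/27)·100 = 100 + 86.1111 = 186.111.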